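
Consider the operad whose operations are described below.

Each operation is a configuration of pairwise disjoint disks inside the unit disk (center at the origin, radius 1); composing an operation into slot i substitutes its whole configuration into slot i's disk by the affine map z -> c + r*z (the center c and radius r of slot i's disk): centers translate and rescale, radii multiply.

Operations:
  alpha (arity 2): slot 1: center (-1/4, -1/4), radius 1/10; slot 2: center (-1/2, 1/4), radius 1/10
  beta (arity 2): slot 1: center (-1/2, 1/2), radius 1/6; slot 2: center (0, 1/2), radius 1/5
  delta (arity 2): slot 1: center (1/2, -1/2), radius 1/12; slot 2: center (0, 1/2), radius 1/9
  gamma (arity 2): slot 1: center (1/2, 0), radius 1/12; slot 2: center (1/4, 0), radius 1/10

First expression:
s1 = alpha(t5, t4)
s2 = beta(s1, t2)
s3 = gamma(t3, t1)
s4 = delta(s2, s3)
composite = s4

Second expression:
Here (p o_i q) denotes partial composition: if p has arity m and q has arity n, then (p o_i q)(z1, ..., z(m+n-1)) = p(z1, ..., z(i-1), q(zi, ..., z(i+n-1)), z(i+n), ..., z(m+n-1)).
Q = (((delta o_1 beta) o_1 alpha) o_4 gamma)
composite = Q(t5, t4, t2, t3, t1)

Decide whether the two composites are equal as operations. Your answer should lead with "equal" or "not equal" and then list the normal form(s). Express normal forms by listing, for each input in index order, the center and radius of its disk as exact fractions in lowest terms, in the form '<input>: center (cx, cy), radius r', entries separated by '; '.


equal: each reduces to t1: center (1/36, 1/2), radius 1/90; t2: center (1/2, -11/24), radius 1/60; t3: center (1/18, 1/2), radius 1/108; t4: center (65/144, -131/288), radius 1/720; t5: center (131/288, -133/288), radius 1/720

The first expression reduces to t1: center (1/36, 1/2), radius 1/90; t2: center (1/2, -11/24), radius 1/60; t3: center (1/18, 1/2), radius 1/108; t4: center (65/144, -131/288), radius 1/720; t5: center (131/288, -133/288), radius 1/720
The second expression reduces to t1: center (1/36, 1/2), radius 1/90; t2: center (1/2, -11/24), radius 1/60; t3: center (1/18, 1/2), radius 1/108; t4: center (65/144, -131/288), radius 1/720; t5: center (131/288, -133/288), radius 1/720
One common form — equal.


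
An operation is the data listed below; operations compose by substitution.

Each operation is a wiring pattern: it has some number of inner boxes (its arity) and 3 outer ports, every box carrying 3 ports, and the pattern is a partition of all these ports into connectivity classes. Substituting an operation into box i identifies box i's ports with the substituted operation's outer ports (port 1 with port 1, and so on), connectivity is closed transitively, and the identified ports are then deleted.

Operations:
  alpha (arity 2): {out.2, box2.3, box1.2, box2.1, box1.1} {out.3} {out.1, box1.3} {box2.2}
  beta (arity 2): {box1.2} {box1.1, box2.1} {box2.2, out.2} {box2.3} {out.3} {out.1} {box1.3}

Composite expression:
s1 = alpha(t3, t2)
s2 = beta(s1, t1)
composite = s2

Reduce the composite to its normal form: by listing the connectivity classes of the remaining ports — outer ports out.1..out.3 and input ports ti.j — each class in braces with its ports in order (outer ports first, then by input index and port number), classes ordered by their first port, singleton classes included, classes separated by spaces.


{out.1} {out.2, t1.2} {out.3} {t1.1, t3.3} {t1.3} {t2.1, t2.3, t3.1, t3.2} {t2.2}

Reachability decides: close wires over beta-identified ports.
stage alpha: inputs (t3, t2), connectivity {out.1, t3.3} {out.2, t2.1, t2.3, t3.1, t3.2} {out.3} {t2.2}, out.j its boundary
stage beta: inputs (t3, t2, t1), connectivity {out.1} {out.2, t1.2} {out.3} {t1.1, t3.3} {t1.3} {t2.1, t2.3, t3.1, t3.2} {t2.2}, out.j its boundary


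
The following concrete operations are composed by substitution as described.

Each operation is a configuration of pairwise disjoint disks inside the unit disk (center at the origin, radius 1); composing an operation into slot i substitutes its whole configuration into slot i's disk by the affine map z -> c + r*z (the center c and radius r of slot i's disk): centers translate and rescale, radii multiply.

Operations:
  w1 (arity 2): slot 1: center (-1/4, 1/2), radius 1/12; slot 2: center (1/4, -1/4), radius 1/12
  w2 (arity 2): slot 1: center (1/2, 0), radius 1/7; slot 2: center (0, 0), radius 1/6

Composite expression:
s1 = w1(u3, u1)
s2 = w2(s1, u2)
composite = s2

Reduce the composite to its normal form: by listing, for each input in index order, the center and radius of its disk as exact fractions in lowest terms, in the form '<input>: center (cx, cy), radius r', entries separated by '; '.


u1: center (15/28, -1/28), radius 1/84; u2: center (0, 0), radius 1/6; u3: center (13/28, 1/14), radius 1/84

Only the slot chain above each u matters under w2; compose those maps.
u3: after 2 affine steps, its disk has center (13/28, 1/14), radius 1/84
u1: after 2 affine steps, its disk has center (15/28, -1/28), radius 1/84
u2: after 1 affine step, its disk has center (0, 0), radius 1/6


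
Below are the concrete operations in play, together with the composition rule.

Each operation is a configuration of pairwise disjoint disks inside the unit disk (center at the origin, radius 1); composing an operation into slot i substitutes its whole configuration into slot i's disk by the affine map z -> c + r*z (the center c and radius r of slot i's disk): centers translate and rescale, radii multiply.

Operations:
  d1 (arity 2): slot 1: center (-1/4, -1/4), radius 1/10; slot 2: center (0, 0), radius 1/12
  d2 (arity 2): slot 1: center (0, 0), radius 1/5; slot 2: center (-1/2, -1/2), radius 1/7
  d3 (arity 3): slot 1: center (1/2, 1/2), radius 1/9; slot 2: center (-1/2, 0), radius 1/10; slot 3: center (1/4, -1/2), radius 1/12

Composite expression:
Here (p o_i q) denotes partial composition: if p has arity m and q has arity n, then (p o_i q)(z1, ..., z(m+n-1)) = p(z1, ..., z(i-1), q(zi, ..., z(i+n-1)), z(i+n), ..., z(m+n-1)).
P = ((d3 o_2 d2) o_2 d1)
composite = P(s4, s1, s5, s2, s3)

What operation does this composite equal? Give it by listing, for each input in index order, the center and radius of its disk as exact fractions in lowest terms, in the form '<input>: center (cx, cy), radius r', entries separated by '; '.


Each s-disk chains the slot maps above it in d3; radii multiply.
input s4: composing its 1 substitution step yields center (1/2, 1/2), radius 1/9
input s1: composing its 3 substitution steps yields center (-101/200, -1/200), radius 1/500
input s5: composing its 3 substitution steps yields center (-1/2, 0), radius 1/600
input s2: composing its 2 substitution steps yields center (-11/20, -1/20), radius 1/70
input s3: composing its 1 substitution step yields center (1/4, -1/2), radius 1/12

s1: center (-101/200, -1/200), radius 1/500; s2: center (-11/20, -1/20), radius 1/70; s3: center (1/4, -1/2), radius 1/12; s4: center (1/2, 1/2), radius 1/9; s5: center (-1/2, 0), radius 1/600


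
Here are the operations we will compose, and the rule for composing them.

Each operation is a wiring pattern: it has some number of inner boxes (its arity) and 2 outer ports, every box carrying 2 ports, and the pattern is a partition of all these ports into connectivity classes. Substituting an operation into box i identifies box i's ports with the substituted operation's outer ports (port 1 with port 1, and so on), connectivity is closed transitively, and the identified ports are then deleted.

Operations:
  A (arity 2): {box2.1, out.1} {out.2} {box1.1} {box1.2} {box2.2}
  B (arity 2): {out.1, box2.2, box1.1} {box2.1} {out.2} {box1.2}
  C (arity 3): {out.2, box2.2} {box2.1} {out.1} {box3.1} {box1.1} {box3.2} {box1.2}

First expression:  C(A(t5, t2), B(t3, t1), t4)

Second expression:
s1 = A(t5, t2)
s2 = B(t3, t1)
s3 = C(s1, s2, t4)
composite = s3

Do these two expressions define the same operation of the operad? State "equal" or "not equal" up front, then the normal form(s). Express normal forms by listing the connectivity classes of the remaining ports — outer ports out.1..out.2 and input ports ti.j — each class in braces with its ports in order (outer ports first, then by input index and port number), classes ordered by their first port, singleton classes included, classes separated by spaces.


equal; the common form is {out.1} {out.2} {t1.1} {t1.2, t3.1} {t2.1} {t2.2} {t3.2} {t4.1} {t4.2} {t5.1} {t5.2}


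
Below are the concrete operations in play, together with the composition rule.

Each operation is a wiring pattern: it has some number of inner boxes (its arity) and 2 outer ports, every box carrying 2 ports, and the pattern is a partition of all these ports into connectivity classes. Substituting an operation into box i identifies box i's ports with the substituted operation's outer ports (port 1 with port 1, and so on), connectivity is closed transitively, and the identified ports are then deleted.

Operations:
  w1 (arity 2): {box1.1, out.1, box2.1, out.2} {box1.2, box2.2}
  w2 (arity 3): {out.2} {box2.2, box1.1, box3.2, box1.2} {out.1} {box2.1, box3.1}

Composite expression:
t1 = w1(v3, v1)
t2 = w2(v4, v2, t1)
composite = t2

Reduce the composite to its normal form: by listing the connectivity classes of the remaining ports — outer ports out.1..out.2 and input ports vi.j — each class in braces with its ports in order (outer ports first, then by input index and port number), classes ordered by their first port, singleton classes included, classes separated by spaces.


Substituting into w2 glues patterns; closure does the rest.
the subtree at w1 composes to {out.1, out.2, v1.1, v3.1} {v1.2, v3.2} on (v3, v1); out.j = own outer ports
the subtree at w2 composes to {out.1} {out.2} {v1.1, v2.1, v2.2, v3.1, v4.1, v4.2} {v1.2, v3.2} on (v4, v2, v3, v1); out.j = own outer ports

{out.1} {out.2} {v1.1, v2.1, v2.2, v3.1, v4.1, v4.2} {v1.2, v3.2}


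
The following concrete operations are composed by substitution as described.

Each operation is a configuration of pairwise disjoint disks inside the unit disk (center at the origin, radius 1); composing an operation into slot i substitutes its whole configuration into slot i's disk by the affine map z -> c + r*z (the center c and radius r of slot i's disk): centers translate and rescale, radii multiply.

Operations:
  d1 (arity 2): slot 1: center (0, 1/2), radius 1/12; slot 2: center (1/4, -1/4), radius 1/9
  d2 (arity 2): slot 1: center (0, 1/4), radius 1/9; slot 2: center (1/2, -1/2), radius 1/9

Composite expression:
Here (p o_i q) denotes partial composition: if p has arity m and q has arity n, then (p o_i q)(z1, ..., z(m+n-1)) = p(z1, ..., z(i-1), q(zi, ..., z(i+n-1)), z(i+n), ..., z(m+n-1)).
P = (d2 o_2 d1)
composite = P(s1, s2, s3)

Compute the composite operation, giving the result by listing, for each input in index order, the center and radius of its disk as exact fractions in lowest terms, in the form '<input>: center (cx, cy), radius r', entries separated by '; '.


s1: center (0, 1/4), radius 1/9; s2: center (1/2, -4/9), radius 1/108; s3: center (19/36, -19/36), radius 1/81

Affine substitution under d2: radii multiply and s-centers shift.
s1 passes through 1 substitution, ending at center (0, 1/4), radius 1/9
s2 passes through 2 substitutions, ending at center (1/2, -4/9), radius 1/108
s3 passes through 2 substitutions, ending at center (19/36, -19/36), radius 1/81


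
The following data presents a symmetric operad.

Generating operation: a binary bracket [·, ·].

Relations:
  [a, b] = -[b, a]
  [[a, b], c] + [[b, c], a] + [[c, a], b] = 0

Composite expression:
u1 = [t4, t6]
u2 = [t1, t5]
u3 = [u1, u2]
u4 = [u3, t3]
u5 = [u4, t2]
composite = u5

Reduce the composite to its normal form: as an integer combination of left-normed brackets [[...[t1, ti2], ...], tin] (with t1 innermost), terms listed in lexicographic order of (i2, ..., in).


In the tensor algebra, words opening t1 carry the t1-anchored form.
Composite bracket: [[[[t4, t6], [t1, t5]], t3], t2]
Each bracket splits as ab - ba, giving 32 signed words (2^5 = 32).
Words beginning with t1 determine it all:
  sign of t1t5t4t6t3t2 is -1, so it contributes -[[[[[t1, t5], t4], t6], t3], t2]
  sign of t1t5t6t4t3t2 is +1, so it contributes +[[[[[t1, t5], t6], t4], t3], t2]

-[[[[[t1, t5], t4], t6], t3], t2] + [[[[[t1, t5], t6], t4], t3], t2]


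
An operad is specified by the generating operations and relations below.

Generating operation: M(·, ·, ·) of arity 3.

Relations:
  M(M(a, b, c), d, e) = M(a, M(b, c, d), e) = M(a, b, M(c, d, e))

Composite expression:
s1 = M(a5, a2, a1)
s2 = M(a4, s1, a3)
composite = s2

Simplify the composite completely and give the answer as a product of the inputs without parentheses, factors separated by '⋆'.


Every regrouping of M is equal, so read the a-inputs in written order.
M(a5, a2, a1) collapses to a5 ⋆ a2 ⋆ a1
M(a4, M(a5, a2, a1), a3) collapses to a4 ⋆ a5 ⋆ a2 ⋆ a1 ⋆ a3

a4 ⋆ a5 ⋆ a2 ⋆ a1 ⋆ a3


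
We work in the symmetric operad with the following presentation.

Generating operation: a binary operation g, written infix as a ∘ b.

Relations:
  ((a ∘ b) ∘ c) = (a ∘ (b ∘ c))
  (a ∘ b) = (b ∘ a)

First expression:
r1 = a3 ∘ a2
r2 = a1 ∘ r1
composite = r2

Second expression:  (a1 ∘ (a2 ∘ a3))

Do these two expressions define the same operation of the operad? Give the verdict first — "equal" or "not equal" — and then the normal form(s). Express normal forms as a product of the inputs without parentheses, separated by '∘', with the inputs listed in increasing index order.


equal — both sides give a1 ∘ a2 ∘ a3

The first expression, normalized: a1 ∘ a2 ∘ a3
The second expression, normalized: a1 ∘ a2 ∘ a3
One common form — equal.


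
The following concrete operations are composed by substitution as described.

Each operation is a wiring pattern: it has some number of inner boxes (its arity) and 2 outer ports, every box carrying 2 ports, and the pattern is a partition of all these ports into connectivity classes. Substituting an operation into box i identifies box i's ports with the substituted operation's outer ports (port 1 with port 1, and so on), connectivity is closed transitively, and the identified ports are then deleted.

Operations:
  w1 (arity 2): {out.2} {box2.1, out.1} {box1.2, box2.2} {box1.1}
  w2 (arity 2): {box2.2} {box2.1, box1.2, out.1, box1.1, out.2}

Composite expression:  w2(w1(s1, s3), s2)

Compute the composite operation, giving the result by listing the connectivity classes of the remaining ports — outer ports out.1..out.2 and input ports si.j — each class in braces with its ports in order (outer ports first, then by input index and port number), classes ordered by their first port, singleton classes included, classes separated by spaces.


{out.1, out.2, s2.1, s3.1} {s1.1} {s1.2, s3.2} {s2.2}

Two ports join when wires chain via w2-identified ports.
w1 over (s1, s3) gives {out.1, s3.1} {out.2} {s1.1} {s1.2, s3.2}, out.j being that stage's outer ports
w2 over (s1, s3, s2) gives {out.1, out.2, s2.1, s3.1} {s1.1} {s1.2, s3.2} {s2.2}, out.j being that stage's outer ports


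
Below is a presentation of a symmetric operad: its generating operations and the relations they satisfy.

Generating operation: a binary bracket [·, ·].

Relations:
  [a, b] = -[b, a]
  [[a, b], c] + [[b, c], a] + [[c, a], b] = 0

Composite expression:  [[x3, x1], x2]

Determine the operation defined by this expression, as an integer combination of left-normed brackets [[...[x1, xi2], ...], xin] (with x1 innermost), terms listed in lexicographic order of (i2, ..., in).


-[[x1, x3], x2]

Left-normed coefficients sit on the x1-initial expansion words.
Composite bracket: [[x3, x1], x2]
Under [a, b] = ab - ba we get 4 signed associative words (2^2 = 4).
Words beginning with x1 determine it all:
  x1x3x2 (sign -1) contributes -[[x1, x3], x2]


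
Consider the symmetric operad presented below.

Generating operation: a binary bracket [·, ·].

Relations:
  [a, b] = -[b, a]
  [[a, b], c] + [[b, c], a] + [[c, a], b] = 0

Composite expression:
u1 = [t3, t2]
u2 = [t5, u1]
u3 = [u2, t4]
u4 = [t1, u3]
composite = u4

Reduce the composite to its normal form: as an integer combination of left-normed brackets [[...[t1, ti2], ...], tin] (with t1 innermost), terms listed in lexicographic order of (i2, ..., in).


[[[[t1, t2], t3], t5], t4] - [[[[t1, t3], t2], t5], t4] - [[[[t1, t4], t2], t3], t5] + [[[[t1, t4], t3], t2], t5] + [[[[t1, t4], t5], t2], t3] - [[[[t1, t4], t5], t3], t2] - [[[[t1, t5], t2], t3], t4] + [[[[t1, t5], t3], t2], t4]

Left-normed coefficients sit on the t1-initial expansion words.
Composite bracket: [t1, [[t5, [t3, t2]], t4]]
Each bracket splits as ab - ba, giving 16 signed words (2^4 = 16).
The t1-initial words carry the normal form:
  sign of t1t2t3t5t4 is +1, so it contributes +[[[[t1, t2], t3], t5], t4]
  sign of t1t3t2t5t4 is -1, so it contributes -[[[[t1, t3], t2], t5], t4]
  sign of t1t4t2t3t5 is -1, so it contributes -[[[[t1, t4], t2], t3], t5]
  sign of t1t4t3t2t5 is +1, so it contributes +[[[[t1, t4], t3], t2], t5]
  sign of t1t4t5t2t3 is +1, so it contributes +[[[[t1, t4], t5], t2], t3]
  sign of t1t4t5t3t2 is -1, so it contributes -[[[[t1, t4], t5], t3], t2]
  sign of t1t5t2t3t4 is -1, so it contributes -[[[[t1, t5], t2], t3], t4]
  sign of t1t5t3t2t4 is +1, so it contributes +[[[[t1, t5], t3], t2], t4]


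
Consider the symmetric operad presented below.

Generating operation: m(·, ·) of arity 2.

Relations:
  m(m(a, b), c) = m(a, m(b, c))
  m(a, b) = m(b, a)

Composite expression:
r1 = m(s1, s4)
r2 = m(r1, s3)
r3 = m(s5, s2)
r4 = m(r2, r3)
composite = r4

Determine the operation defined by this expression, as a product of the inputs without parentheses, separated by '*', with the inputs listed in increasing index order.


s1 * s2 * s3 * s4 * s5

With m associative and commutative, the s-input set is all that matters.
m(s1, s4) unparenthesizes to s1 * s4
m(m(s1, s4), s3) unparenthesizes to s1 * s4 * s3
m(s5, s2) unparenthesizes to s5 * s2
m(m(m(s1, s4), s3), m(s5, s2)) unparenthesizes to s1 * s4 * s3 * s5 * s2
rearranged into index order: s1 * s2 * s3 * s4 * s5


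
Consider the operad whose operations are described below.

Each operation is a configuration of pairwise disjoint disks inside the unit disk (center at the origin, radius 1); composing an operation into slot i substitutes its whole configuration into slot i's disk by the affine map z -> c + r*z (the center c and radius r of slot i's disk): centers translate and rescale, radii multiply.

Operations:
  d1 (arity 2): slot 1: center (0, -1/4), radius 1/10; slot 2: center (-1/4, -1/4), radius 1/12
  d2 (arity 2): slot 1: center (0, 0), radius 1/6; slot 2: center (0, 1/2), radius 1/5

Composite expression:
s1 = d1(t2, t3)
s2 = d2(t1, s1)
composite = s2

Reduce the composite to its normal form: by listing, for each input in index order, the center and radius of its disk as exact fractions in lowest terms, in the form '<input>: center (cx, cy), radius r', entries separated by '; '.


t1: center (0, 0), radius 1/6; t2: center (0, 9/20), radius 1/50; t3: center (-1/20, 9/20), radius 1/60

Each t-disk chains the slot maps above it in d2; radii multiply.
for t1, the 1-step affine chain lands on center (0, 0), radius 1/6
for t2, the 2-step affine chain lands on center (0, 9/20), radius 1/50
for t3, the 2-step affine chain lands on center (-1/20, 9/20), radius 1/60


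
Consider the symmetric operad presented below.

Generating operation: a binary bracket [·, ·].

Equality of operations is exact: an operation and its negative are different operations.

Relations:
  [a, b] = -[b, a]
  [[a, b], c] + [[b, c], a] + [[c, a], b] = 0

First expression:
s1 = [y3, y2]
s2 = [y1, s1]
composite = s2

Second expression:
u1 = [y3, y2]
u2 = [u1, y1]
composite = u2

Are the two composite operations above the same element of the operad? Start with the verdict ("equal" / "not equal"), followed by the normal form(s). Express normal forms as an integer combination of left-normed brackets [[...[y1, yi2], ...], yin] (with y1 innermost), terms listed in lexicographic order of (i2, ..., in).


not equal; the first gives -[[y1, y2], y3] + [[y1, y3], y2] and the second [[y1, y2], y3] - [[y1, y3], y2]

In normal form, the first expression is -[[y1, y2], y3] + [[y1, y3], y2]
In normal form, the second expression is [[y1, y2], y3] - [[y1, y3], y2]
Distinct normal forms: not equal.


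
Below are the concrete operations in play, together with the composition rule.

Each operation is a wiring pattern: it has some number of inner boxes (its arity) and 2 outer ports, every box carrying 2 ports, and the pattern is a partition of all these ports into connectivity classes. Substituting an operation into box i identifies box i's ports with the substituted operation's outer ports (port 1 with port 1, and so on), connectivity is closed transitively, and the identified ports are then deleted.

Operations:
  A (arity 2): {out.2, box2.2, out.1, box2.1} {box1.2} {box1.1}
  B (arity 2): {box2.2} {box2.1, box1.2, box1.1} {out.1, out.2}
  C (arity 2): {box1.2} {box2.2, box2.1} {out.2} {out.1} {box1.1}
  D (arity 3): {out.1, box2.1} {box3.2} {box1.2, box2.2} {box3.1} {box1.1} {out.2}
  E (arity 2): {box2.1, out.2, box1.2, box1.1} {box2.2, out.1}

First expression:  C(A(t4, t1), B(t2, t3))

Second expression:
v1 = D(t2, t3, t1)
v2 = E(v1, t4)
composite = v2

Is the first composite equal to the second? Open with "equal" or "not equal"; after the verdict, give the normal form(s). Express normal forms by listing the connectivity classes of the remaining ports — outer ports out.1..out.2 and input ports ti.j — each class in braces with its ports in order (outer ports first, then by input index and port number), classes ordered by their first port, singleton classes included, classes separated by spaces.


not equal — first {out.1} {out.2} {t1.1, t1.2} {t2.1, t2.2, t3.1} {t3.2} {t4.1} {t4.2}, second {out.1, t4.2} {out.2, t3.1, t4.1} {t1.1} {t1.2} {t2.1} {t2.2, t3.2}

In normal form, the first expression is {out.1} {out.2} {t1.1, t1.2} {t2.1, t2.2, t3.1} {t3.2} {t4.1} {t4.2}
In normal form, the second expression is {out.1, t4.2} {out.2, t3.1, t4.1} {t1.1} {t1.2} {t2.1} {t2.2, t3.2}
The normal forms differ: not equal.


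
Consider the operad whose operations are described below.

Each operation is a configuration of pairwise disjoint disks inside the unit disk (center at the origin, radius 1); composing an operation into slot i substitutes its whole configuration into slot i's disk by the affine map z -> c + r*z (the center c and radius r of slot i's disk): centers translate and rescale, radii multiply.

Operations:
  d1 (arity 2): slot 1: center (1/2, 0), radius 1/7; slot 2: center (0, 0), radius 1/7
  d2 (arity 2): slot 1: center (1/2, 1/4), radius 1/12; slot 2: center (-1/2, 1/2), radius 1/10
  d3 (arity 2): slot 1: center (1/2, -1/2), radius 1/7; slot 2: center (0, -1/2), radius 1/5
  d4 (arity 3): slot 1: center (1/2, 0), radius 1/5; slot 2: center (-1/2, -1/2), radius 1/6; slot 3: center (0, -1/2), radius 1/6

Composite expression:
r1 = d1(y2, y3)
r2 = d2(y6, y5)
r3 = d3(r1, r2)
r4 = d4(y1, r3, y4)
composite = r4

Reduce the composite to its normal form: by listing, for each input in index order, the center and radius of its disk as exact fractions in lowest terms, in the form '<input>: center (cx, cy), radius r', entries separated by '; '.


y1: center (1/2, 0), radius 1/5; y2: center (-17/42, -7/12), radius 1/294; y3: center (-5/12, -7/12), radius 1/294; y4: center (0, -1/2), radius 1/6; y5: center (-31/60, -17/30), radius 1/300; y6: center (-29/60, -23/40), radius 1/360

Only the slot chain above each y matters under d4; compose those maps.
input y1: applying the 1 nested substitution gives center (1/2, 0), radius 1/5
input y2: applying the 3 nested substitutions gives center (-17/42, -7/12), radius 1/294
input y3: applying the 3 nested substitutions gives center (-5/12, -7/12), radius 1/294
input y6: applying the 3 nested substitutions gives center (-29/60, -23/40), radius 1/360
input y5: applying the 3 nested substitutions gives center (-31/60, -17/30), radius 1/300
input y4: applying the 1 nested substitution gives center (0, -1/2), radius 1/6


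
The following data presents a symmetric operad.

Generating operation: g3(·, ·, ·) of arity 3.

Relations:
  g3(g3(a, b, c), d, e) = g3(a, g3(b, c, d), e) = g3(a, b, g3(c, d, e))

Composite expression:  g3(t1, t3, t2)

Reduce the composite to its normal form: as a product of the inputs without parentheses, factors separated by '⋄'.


Key point: g3 is associative — brackets drop, the t-order remains.
g3(t1, t3, t2) linearizes to t1 ⋄ t3 ⋄ t2

t1 ⋄ t3 ⋄ t2


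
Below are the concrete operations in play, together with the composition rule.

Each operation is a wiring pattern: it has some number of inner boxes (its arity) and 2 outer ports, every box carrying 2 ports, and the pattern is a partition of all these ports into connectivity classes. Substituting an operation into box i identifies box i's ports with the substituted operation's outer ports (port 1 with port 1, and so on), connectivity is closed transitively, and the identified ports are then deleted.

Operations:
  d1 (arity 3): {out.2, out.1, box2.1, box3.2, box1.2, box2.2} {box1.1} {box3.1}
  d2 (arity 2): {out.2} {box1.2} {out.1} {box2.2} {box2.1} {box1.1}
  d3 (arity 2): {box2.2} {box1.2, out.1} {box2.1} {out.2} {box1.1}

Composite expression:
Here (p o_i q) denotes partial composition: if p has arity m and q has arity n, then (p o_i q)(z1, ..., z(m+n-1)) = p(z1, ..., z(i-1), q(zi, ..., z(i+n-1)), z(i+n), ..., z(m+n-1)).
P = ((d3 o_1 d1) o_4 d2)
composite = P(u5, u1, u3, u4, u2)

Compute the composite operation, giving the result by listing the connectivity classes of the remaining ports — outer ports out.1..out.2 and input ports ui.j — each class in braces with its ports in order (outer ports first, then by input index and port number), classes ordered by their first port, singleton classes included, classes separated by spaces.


Reachability decides: close wires over d3-identified ports.
stage d1: inputs (u5, u1, u3), connectivity {out.1, out.2, u1.1, u1.2, u3.2, u5.2} {u3.1} {u5.1}, out.j its boundary
stage d2: inputs (u4, u2), connectivity {out.1} {out.2} {u2.1} {u2.2} {u4.1} {u4.2}, out.j its boundary
stage d3: inputs (u5, u1, u3, u4, u2), connectivity {out.1, u1.1, u1.2, u3.2, u5.2} {out.2} {u2.1} {u2.2} {u3.1} {u4.1} {u4.2} {u5.1}, out.j its boundary

{out.1, u1.1, u1.2, u3.2, u5.2} {out.2} {u2.1} {u2.2} {u3.1} {u4.1} {u4.2} {u5.1}


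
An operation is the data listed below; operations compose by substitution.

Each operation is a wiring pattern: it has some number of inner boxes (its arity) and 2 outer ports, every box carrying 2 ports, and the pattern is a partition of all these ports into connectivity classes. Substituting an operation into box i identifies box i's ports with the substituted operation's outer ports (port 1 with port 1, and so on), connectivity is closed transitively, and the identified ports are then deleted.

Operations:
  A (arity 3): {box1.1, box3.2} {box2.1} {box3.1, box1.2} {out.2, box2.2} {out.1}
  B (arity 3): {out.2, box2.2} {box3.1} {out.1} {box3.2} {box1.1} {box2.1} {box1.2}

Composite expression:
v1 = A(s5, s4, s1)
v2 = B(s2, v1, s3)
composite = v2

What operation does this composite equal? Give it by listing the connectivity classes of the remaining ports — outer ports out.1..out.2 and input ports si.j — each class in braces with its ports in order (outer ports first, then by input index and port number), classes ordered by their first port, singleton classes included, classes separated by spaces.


{out.1} {out.2, s4.2} {s1.1, s5.2} {s1.2, s5.1} {s2.1} {s2.2} {s3.1} {s3.2} {s4.1}

Substituting into B glues patterns; closure does the rest.
through A, on inputs (s5, s4, s1): {out.1} {out.2, s4.2} {s1.1, s5.2} {s1.2, s5.1} {s4.1} (out.j = stage outer ports)
through B, on inputs (s2, s5, s4, s1, s3): {out.1} {out.2, s4.2} {s1.1, s5.2} {s1.2, s5.1} {s2.1} {s2.2} {s3.1} {s3.2} {s4.1} (out.j = stage outer ports)


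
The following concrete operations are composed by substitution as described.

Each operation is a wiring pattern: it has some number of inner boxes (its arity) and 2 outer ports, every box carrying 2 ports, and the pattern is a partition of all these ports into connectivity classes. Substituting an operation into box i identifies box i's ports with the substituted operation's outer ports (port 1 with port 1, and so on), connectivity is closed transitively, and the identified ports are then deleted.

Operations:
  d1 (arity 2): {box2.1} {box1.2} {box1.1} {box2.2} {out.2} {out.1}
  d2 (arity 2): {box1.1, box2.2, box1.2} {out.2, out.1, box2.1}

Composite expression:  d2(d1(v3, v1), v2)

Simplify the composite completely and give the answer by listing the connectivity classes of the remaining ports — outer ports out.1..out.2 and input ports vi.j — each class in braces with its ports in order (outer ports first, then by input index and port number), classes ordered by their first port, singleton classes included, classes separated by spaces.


Connectivity passes through glued d2-boundaries; trace each wire chain.
stage d1: inputs (v3, v1), connectivity {out.1} {out.2} {v1.1} {v1.2} {v3.1} {v3.2}, out.j its boundary
stage d2: inputs (v3, v1, v2), connectivity {out.1, out.2, v2.1} {v1.1} {v1.2} {v2.2} {v3.1} {v3.2}, out.j its boundary

{out.1, out.2, v2.1} {v1.1} {v1.2} {v2.2} {v3.1} {v3.2}


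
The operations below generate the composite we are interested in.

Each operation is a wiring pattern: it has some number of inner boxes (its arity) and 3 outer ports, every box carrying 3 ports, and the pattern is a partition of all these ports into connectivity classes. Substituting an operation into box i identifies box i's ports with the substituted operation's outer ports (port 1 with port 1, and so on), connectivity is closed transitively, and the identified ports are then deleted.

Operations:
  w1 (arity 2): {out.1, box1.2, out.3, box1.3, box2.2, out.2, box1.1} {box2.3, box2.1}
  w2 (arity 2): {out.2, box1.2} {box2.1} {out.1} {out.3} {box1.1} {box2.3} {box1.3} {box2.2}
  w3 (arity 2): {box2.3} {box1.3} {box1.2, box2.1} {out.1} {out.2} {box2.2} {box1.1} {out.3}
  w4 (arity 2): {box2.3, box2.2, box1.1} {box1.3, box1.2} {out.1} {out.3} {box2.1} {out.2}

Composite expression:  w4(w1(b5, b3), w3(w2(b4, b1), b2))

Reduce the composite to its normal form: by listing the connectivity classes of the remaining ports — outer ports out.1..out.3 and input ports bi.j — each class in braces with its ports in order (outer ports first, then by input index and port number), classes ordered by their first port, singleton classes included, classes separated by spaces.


{out.1} {out.2} {out.3} {b1.1} {b1.2} {b1.3} {b2.1, b4.2} {b2.2} {b2.3} {b3.1, b3.3} {b3.2, b5.1, b5.2, b5.3} {b4.1} {b4.3}

After gluing at w4, chains via deleted ports link the b-ports.
after w1, the pattern on (b5, b3) reads {out.1, out.2, out.3, b3.2, b5.1, b5.2, b5.3} {b3.1, b3.3} (out.j = its outer ports)
after w2, the pattern on (b4, b1) reads {out.1} {out.2, b4.2} {out.3} {b1.1} {b1.2} {b1.3} {b4.1} {b4.3} (out.j = its outer ports)
after w3, the pattern on (b4, b1, b2) reads {out.1} {out.2} {out.3} {b1.1} {b1.2} {b1.3} {b2.1, b4.2} {b2.2} {b2.3} {b4.1} {b4.3} (out.j = its outer ports)
after w4, the pattern on (b5, b3, b4, b1, b2) reads {out.1} {out.2} {out.3} {b1.1} {b1.2} {b1.3} {b2.1, b4.2} {b2.2} {b2.3} {b3.1, b3.3} {b3.2, b5.1, b5.2, b5.3} {b4.1} {b4.3} (out.j = its outer ports)


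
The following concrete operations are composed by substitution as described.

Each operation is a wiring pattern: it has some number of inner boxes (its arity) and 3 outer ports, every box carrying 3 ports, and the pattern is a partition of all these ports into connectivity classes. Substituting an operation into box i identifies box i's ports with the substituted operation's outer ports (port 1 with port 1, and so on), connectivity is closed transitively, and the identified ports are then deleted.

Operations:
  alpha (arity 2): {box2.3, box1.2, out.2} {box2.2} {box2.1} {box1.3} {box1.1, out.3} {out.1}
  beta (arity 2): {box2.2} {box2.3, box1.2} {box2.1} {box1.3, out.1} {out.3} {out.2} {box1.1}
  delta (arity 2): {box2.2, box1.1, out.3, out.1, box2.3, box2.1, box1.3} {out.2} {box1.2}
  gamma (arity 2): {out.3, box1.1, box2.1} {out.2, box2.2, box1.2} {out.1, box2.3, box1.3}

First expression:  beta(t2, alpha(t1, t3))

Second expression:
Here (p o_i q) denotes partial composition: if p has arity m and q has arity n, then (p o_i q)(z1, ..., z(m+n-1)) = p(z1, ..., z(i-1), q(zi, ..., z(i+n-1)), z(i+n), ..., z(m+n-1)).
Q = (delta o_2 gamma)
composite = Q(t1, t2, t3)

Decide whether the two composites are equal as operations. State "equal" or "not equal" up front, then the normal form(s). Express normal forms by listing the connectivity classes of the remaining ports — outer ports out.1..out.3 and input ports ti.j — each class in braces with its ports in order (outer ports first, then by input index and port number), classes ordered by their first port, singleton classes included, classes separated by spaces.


not equal: they reduce to {out.1, t2.3} {out.2} {out.3} {t1.1, t2.2} {t1.2, t3.3} {t1.3} {t2.1} {t3.1} {t3.2} and {out.1, out.3, t1.1, t1.3, t2.1, t2.2, t2.3, t3.1, t3.2, t3.3} {out.2} {t1.2}

In normal form, the first expression is {out.1, t2.3} {out.2} {out.3} {t1.1, t2.2} {t1.2, t3.3} {t1.3} {t2.1} {t3.1} {t3.2}
In normal form, the second expression is {out.1, out.3, t1.1, t1.3, t2.1, t2.2, t2.3, t3.1, t3.2, t3.3} {out.2} {t1.2}
Distinct normal forms: not equal.


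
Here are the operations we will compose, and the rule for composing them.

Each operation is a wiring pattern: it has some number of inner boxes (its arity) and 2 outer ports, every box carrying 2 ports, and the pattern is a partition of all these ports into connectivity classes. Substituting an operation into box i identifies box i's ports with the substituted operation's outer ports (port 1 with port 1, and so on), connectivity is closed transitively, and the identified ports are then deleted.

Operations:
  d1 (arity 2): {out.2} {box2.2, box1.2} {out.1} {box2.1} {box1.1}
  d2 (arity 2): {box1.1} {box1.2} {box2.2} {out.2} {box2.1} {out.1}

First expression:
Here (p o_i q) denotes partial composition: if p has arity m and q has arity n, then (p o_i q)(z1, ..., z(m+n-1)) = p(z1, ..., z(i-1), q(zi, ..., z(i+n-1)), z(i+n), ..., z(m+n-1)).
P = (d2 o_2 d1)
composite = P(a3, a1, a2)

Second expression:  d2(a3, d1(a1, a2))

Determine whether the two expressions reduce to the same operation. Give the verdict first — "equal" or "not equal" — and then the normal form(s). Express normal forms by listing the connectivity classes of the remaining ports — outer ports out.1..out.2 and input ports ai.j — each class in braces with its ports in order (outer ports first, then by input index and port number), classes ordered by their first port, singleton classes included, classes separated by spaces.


Normal form of the first expression: {out.1} {out.2} {a1.1} {a1.2, a2.2} {a2.1} {a3.1} {a3.2}
Normal form of the second expression: {out.1} {out.2} {a1.1} {a1.2, a2.2} {a2.1} {a3.1} {a3.2}
The normal forms match — equal.

equal; both compose to {out.1} {out.2} {a1.1} {a1.2, a2.2} {a2.1} {a3.1} {a3.2}


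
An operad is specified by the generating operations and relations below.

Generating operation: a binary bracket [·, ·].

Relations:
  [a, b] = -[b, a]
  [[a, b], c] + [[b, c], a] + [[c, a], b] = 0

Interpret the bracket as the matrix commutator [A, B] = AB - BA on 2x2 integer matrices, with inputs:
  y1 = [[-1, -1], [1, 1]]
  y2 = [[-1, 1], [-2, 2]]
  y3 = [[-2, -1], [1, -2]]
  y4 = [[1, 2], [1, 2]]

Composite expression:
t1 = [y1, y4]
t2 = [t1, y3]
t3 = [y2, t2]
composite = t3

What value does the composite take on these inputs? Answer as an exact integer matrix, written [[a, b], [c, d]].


[[18, -10], [34, -18]]

[y1, y4] = [[-3, -5], [1, 3]]
[[y1, y4], y3] = [[-4, 6], [6, 4]]
[y2, [[y1, y4], y3]] = [[18, -10], [34, -18]]


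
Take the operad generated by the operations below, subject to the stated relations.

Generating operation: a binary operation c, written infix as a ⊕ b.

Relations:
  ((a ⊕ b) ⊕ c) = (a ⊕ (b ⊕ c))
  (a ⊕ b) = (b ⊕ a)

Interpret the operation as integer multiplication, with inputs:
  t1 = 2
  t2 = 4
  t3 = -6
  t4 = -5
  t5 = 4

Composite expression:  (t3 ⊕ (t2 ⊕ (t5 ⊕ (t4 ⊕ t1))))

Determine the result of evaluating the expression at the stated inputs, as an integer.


960

(t4 ⊕ t1) = -10
(t5 ⊕ (t4 ⊕ t1)) = -40
(t2 ⊕ (t5 ⊕ (t4 ⊕ t1))) = -160
(t3 ⊕ (t2 ⊕ (t5 ⊕ (t4 ⊕ t1)))) = 960


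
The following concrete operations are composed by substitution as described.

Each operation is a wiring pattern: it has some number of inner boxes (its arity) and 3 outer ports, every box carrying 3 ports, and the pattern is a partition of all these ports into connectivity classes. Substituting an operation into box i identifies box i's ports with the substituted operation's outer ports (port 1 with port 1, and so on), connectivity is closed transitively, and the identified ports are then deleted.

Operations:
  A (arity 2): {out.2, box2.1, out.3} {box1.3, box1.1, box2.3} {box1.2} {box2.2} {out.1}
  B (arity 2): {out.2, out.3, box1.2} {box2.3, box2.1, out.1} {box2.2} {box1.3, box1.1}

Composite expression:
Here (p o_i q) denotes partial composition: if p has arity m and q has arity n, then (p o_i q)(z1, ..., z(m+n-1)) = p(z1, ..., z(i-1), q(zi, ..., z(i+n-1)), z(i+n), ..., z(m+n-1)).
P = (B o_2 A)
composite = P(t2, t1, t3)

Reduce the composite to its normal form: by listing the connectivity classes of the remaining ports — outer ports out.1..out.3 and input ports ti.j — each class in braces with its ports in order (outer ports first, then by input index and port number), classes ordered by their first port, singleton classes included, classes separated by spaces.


{out.1, t3.1} {out.2, out.3, t2.2} {t1.1, t1.3, t3.3} {t1.2} {t2.1, t2.3} {t3.2}

Substituting into B glues patterns; closure does the rest.
through A, on inputs (t1, t3): {out.1} {out.2, out.3, t3.1} {t1.1, t1.3, t3.3} {t1.2} {t3.2} (out.j = stage outer ports)
through B, on inputs (t2, t1, t3): {out.1, t3.1} {out.2, out.3, t2.2} {t1.1, t1.3, t3.3} {t1.2} {t2.1, t2.3} {t3.2} (out.j = stage outer ports)


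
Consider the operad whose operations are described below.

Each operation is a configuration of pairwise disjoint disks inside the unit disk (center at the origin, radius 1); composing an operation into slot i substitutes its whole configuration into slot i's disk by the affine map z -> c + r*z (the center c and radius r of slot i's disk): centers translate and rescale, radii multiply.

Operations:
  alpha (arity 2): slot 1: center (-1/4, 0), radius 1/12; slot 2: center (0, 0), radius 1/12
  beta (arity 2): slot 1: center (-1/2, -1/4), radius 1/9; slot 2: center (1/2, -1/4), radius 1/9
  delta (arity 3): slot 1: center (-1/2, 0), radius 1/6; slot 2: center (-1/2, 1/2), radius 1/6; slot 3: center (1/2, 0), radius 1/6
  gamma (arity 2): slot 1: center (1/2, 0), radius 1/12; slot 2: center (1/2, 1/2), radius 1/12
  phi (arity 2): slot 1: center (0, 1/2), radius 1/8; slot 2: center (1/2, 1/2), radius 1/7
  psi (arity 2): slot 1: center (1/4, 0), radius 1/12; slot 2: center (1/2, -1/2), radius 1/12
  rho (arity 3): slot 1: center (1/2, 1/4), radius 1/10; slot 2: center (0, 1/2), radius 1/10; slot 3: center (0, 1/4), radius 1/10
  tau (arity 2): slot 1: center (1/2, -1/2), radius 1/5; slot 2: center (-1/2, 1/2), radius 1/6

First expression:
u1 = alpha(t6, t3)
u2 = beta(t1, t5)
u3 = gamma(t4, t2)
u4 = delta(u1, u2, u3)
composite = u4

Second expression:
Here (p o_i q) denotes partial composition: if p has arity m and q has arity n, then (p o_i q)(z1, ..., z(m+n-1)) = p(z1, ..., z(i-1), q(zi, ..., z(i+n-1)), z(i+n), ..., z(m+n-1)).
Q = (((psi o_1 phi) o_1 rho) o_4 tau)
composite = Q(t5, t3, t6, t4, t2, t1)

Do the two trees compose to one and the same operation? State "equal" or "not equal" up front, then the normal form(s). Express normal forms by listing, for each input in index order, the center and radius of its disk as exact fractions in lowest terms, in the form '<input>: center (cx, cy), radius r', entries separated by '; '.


not equal; the first gives t1: center (-7/12, 11/24), radius 1/54; t2: center (7/12, 1/12), radius 1/72; t3: center (-1/2, 0), radius 1/72; t4: center (7/12, 0), radius 1/72; t5: center (-5/12, 11/24), radius 1/54; t6: center (-13/24, 0), radius 1/72 and the second t1: center (1/2, -1/2), radius 1/12; t2: center (2/7, 1/21), radius 1/504; t3: center (1/4, 3/64), radius 1/960; t4: center (25/84, 1/28), radius 1/420; t5: center (49/192, 17/384), radius 1/960; t6: center (1/4, 17/384), radius 1/960

Normal form of the first expression: t1: center (-7/12, 11/24), radius 1/54; t2: center (7/12, 1/12), radius 1/72; t3: center (-1/2, 0), radius 1/72; t4: center (7/12, 0), radius 1/72; t5: center (-5/12, 11/24), radius 1/54; t6: center (-13/24, 0), radius 1/72
Normal form of the second expression: t1: center (1/2, -1/2), radius 1/12; t2: center (2/7, 1/21), radius 1/504; t3: center (1/4, 3/64), radius 1/960; t4: center (25/84, 1/28), radius 1/420; t5: center (49/192, 17/384), radius 1/960; t6: center (1/4, 17/384), radius 1/960
No match — not equal.
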